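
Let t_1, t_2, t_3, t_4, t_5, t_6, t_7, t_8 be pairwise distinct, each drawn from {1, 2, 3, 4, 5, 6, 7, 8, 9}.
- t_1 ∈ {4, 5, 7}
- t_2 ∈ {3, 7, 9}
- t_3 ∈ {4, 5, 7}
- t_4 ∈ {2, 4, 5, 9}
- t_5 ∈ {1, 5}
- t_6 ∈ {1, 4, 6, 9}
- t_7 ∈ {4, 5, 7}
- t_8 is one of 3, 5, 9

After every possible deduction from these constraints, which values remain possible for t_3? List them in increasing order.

4, 5, 7

The 8 variables together cover exactly {1, 2, 3, 4, 5, 6, 7, 9} — 8 values for 8 variables — and 2 appears only in t_4's list, so t_4 = 2.
The 7 still-open variables draw from only 7 values {1, 3, 4, 5, 6, 7, 9}, so each is used; only t_6 can be 6, hence t_6 = 6.
The 6 still-open variables together cover exactly {1, 3, 4, 5, 7, 9} — 6 values for 6 variables — and 1 appears only in t_5's list, so t_5 = 1.
t_1, t_3, t_7 between them cover only {4, 5, 7} — a naked triple. Remove those values from t_2, t_8.
No further eliminations apply; t_3 can still be any of 4, 5, 7.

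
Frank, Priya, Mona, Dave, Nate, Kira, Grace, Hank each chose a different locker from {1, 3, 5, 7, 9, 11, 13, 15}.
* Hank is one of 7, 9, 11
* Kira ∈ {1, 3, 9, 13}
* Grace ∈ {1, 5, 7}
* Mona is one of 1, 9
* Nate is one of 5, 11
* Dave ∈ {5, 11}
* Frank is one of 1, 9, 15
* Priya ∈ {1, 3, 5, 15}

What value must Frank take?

The 8 variables together cover exactly {1, 3, 5, 7, 9, 11, 13, 15} — 8 values for 8 variables — and 13 appears only in Kira's list, so Kira = 13.
The 7 still-open variables draw from only 7 values {1, 3, 5, 7, 9, 11, 15}, so each is used; only Priya can be 3, hence Priya = 3.
The 6 still-open variables draw from only 6 values {1, 5, 7, 9, 11, 15}, so each is used; only Frank can be 15, hence Frank = 15.

15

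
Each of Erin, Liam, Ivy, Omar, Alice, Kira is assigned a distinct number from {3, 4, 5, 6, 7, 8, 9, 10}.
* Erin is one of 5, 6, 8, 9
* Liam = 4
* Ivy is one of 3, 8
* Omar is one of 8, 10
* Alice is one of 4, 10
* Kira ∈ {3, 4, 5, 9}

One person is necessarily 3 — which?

Ivy

Liam's domain is down to {4}, so Liam = 4. Strike 4 from Alice, Kira.
Alice must be 10 (only option left). So Omar can't be 10.
That leaves Omar = 8. Strike 8 from Erin, Ivy.
So 3 goes to Ivy.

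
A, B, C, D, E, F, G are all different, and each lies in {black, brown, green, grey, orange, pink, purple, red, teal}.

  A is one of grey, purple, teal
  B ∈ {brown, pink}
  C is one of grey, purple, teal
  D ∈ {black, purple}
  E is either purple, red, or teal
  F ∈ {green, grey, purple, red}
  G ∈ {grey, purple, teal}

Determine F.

green

A, C, G share exactly the 3 values {grey, purple, teal}; by pigeonhole those values go to them, so strike grey, purple, teal from D, E, F.
D has just one choice, so D = black.
E's domain is down to {red}, so E = red. Eliminate red elsewhere: F.
So F = green.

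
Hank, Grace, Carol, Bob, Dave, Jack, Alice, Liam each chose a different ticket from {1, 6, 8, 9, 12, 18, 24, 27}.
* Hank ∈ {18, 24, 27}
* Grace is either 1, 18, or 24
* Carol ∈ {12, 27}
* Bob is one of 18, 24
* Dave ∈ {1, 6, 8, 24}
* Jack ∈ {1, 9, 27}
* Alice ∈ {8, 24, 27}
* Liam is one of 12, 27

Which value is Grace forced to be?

1

Among the 8 variables, 6 fits only Dave (and all 8 values in {1, 6, 8, 9, 12, 18, 24, 27} must be used), so Dave = 6.
The 7 still-open variables together cover exactly {1, 8, 9, 12, 18, 24, 27} — 7 values for 7 variables — and 8 appears only in Alice's list, so Alice = 8.
Among the 6 still-open variables, 9 fits only Jack (and all 6 values in {1, 9, 12, 18, 24, 27} must be used), so Jack = 9.
The 5 still-open variables draw from only 5 values {1, 12, 18, 24, 27}, so each is used; only Grace can be 1, hence Grace = 1.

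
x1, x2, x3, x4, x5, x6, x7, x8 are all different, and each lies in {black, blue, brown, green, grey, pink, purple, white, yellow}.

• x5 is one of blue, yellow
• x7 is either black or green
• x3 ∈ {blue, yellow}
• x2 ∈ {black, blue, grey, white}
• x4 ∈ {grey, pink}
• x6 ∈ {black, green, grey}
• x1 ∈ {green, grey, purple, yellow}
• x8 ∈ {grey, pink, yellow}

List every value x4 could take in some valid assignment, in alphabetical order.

The 8 variables draw from only 8 values {black, blue, green, grey, pink, purple, white, yellow}, so each is used; only x1 can be purple, hence x1 = purple.
The 7 still-open variables draw from only 7 values {black, blue, green, grey, pink, white, yellow}, so each is used; only x2 can be white, hence x2 = white.
x3 and x5 share exactly the 2 values {blue, yellow}; by pigeonhole those values go to them, so strike blue, yellow from x8.
x4 and x8 share exactly the 2 values {grey, pink}; by pigeonhole those values go to them, so strike grey, pink from x6.
No further eliminations apply; x4 can still be any of grey, pink.

grey, pink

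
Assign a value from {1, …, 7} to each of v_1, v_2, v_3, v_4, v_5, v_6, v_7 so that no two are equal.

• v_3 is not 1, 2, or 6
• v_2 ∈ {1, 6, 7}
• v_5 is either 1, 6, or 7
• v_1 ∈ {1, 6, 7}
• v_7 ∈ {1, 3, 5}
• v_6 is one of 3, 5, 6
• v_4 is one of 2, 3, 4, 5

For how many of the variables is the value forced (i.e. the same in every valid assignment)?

The 7 variables together cover exactly {1, 2, 3, 4, 5, 6, 7} — 7 values for 7 variables — and 2 appears only in v_4's list, so v_4 = 2.
Among the 6 still-open variables, 4 fits only v_3 (and all 6 values in {1, 3, 4, 5, 6, 7} must be used), so v_3 = 4.
v_1, v_2, v_5 share exactly the 3 values {1, 6, 7}; by pigeonhole those values go to them, so strike 1, 6, 7 from v_6, v_7.
Determined: v_3=4, v_4=2. The other variables each still have more than one consistent value. That makes 2.

2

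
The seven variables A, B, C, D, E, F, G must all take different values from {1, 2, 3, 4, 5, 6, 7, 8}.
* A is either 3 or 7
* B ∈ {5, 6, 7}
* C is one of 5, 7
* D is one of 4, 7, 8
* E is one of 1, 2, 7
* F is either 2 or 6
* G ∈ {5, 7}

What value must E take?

1

C and G between them cover only {5, 7} — a naked pair. Remove those values from A, B, D, E.
That leaves A = 3.
That leaves B = 6. Remove 6 from F.
That leaves F = 2. Strike 2 from E.
So E = 1.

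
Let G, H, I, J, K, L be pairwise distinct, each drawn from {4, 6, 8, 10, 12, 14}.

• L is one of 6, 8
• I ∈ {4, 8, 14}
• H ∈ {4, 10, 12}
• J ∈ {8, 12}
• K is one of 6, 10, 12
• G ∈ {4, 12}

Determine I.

Among the 6 variables, 14 fits only I (and all 6 values in {4, 6, 8, 10, 12, 14} must be used), so I = 14.

14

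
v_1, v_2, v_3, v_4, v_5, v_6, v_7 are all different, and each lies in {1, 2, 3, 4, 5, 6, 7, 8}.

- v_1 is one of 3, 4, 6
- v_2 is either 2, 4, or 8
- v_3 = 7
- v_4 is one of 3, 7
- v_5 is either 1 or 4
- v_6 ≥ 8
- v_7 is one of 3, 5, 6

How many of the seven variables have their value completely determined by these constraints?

v_3 has just one choice, so v_3 = 7. Eliminate 7 elsewhere: v_4.
v_4's domain is down to {3}, so v_4 = 3. Strike 3 from v_1, v_7.
That leaves v_6 = 8. Eliminate 8 elsewhere: v_2.
Determined: v_3=7, v_4=3, v_6=8. The other variables each still have more than one consistent value. That makes 3.

3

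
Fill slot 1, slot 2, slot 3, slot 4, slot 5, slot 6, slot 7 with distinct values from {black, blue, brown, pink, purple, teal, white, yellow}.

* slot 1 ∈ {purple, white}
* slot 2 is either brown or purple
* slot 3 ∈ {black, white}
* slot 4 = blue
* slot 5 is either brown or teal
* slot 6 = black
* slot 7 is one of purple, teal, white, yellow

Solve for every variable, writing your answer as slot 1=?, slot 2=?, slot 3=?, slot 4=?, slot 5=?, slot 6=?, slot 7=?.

slot 4's domain is down to {blue}, so slot 4 = blue.
slot 6's domain is down to {black}, so slot 6 = black. Remove black from slot 3.
slot 3's domain is down to {white}, so slot 3 = white. Strike white from slot 1, slot 7.
slot 1's domain is down to {purple}, so slot 1 = purple. Remove purple from slot 2, slot 7.
slot 2 must be brown (only option left). So slot 5 can't be brown.
That leaves slot 5 = teal. So slot 7 can't be teal.
slot 7 must be yellow (only option left).

slot 1=purple, slot 2=brown, slot 3=white, slot 4=blue, slot 5=teal, slot 6=black, slot 7=yellow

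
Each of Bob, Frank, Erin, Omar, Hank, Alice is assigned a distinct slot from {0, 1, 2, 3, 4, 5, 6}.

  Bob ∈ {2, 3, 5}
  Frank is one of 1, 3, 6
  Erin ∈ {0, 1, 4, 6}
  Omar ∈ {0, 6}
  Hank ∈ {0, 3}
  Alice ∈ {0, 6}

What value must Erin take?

4

Omar and Alice between them cover only {0, 6} — a naked pair. Remove those values from Frank, Erin, Hank.
Hank has just one choice, so Hank = 3. Eliminate 3 elsewhere: Bob, Frank.
That leaves Frank = 1. Remove 1 from Erin.
So Erin = 4.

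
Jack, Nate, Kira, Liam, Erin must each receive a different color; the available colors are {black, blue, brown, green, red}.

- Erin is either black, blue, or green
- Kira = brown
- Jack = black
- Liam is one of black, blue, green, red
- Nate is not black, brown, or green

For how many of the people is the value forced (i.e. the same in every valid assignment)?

Jack must be black (only option left). So Liam, Erin can't be black.
Kira has just one choice, so Kira = brown.
Determined: Jack=black, Kira=brown. The other people each still have more than one consistent value. That makes 2.

2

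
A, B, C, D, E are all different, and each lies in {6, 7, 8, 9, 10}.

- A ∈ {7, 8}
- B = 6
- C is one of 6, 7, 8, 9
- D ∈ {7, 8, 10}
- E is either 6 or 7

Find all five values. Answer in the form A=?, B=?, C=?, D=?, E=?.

B has just one choice, so B = 6. So C, E can't be 6.
E's domain is down to {7}, so E = 7. Strike 7 from A, C, D.
A has just one choice, so A = 8. Remove 8 from C, D.
C's domain is down to {9}, so C = 9.
D must be 10 (only option left).

A=8, B=6, C=9, D=10, E=7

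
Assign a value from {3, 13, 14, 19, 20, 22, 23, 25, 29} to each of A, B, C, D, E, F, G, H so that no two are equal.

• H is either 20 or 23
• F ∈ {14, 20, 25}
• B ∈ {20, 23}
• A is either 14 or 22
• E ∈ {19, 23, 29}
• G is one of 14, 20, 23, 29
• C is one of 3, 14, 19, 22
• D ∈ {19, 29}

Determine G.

The 8 variables together cover exactly {3, 14, 19, 20, 22, 23, 25, 29} — 8 values for 8 variables — and 3 appears only in C's list, so C = 3.
Among the 7 still-open variables, 22 fits only A (and all 7 values in {14, 19, 20, 22, 23, 25, 29} must be used), so A = 22.
The 6 still-open variables draw from only 6 values {14, 19, 20, 23, 25, 29}, so each is used; only F can be 25, hence F = 25.
The 5 still-open variables together cover exactly {14, 19, 20, 23, 29} — 5 values for 5 variables — and 14 appears only in G's list, so G = 14.

14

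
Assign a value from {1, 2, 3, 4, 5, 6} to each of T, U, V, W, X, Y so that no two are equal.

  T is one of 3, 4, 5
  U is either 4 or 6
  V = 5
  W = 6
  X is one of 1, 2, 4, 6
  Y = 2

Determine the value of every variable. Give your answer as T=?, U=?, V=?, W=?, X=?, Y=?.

V must be 5 (only option left). Eliminate 5 elsewhere: T.
W's domain is down to {6}, so W = 6. Strike 6 from U, X.
Y's domain is down to {2}, so Y = 2. Eliminate 2 elsewhere: X.
U's domain is down to {4}, so U = 4. Remove 4 from T, X.
X must be 1 (only option left).
T's domain is down to {3}, so T = 3.

T=3, U=4, V=5, W=6, X=1, Y=2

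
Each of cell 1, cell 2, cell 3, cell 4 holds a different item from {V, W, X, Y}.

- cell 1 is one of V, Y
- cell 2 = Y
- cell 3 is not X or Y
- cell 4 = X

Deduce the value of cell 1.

V

cell 2 must be Y (only option left). Remove Y from cell 1.
So cell 1 = V.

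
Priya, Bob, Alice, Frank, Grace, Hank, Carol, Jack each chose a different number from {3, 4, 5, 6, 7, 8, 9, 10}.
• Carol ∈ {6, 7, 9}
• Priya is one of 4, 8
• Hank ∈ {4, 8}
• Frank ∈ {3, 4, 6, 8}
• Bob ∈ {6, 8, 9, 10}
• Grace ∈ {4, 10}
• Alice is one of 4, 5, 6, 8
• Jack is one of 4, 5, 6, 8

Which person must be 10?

Grace

Among the 8 variables, 3 fits only Frank (and all 8 values in {3, 4, 5, 6, 7, 8, 9, 10} must be used), so Frank = 3.
Among the 7 still-open variables, 7 fits only Carol (and all 7 values in {4, 5, 6, 7, 8, 9, 10} must be used), so Carol = 7.
The 6 still-open variables draw from only 6 values {4, 5, 6, 8, 9, 10}, so each is used; only Bob can be 9, hence Bob = 9.
Among the 5 still-open variables, 10 fits only Grace (and all 5 values in {4, 5, 6, 8, 10} must be used), so Grace = 10.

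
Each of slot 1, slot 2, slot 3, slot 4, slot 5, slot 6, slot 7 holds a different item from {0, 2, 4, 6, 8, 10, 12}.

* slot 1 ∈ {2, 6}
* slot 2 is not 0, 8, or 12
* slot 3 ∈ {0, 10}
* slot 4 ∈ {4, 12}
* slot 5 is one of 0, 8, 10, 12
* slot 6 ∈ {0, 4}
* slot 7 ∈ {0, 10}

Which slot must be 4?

slot 6

The 7 variables together cover exactly {0, 2, 4, 6, 8, 10, 12} — 7 values for 7 variables — and 8 appears only in slot 5's list, so slot 5 = 8.
Among the 6 still-open variables, 12 fits only slot 4 (and all 6 values in {0, 2, 4, 6, 10, 12} must be used), so slot 4 = 12.
slot 3 and slot 7 share exactly the 2 values {0, 10}; by pigeonhole those values go to them, so strike 0, 10 from slot 2, slot 6.
So 4 goes to slot 6.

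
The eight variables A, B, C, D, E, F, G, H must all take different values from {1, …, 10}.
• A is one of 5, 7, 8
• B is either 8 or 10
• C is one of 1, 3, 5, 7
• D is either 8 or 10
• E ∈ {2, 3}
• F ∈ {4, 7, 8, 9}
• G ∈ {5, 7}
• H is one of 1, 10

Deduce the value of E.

2

The 2 variables B and D are confined to {8, 10}, which locks those values in; drop them from A, F, H.
H has just one choice, so H = 1. Eliminate 1 elsewhere: C.
A and G between them cover only {5, 7} — a naked pair. Remove those values from C, F.
C's domain is down to {3}, so C = 3. Remove 3 from E.
So E = 2.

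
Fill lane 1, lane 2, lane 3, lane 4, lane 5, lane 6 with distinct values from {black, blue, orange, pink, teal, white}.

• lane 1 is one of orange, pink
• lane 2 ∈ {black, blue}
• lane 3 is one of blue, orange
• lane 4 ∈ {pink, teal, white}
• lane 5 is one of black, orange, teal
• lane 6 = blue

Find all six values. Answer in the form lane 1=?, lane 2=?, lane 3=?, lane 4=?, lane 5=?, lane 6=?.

lane 1=pink, lane 2=black, lane 3=orange, lane 4=white, lane 5=teal, lane 6=blue

lane 6's domain is down to {blue}, so lane 6 = blue. Strike blue from lane 2, lane 3.
lane 2 has just one choice, so lane 2 = black. Eliminate black elsewhere: lane 5.
lane 3 has just one choice, so lane 3 = orange. Strike orange from lane 1, lane 5.
That leaves lane 5 = teal. So lane 4 can't be teal.
lane 1 must be pink (only option left). Remove pink from lane 4.
lane 4's domain is down to {white}, so lane 4 = white.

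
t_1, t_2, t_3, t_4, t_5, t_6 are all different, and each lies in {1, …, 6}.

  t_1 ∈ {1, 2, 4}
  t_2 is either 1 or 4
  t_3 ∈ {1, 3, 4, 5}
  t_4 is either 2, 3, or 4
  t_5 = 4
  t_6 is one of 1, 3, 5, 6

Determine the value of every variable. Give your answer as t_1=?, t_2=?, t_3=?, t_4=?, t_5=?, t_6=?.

t_5's domain is down to {4}, so t_5 = 4. So t_1, t_2, t_3, t_4 can't be 4.
That leaves t_2 = 1. Eliminate 1 elsewhere: t_1, t_3, t_6.
t_1's domain is down to {2}, so t_1 = 2. So t_4 can't be 2.
t_4's domain is down to {3}, so t_4 = 3. Remove 3 from t_3, t_6.
That leaves t_3 = 5. Strike 5 from t_6.
t_6's domain is down to {6}, so t_6 = 6.

t_1=2, t_2=1, t_3=5, t_4=3, t_5=4, t_6=6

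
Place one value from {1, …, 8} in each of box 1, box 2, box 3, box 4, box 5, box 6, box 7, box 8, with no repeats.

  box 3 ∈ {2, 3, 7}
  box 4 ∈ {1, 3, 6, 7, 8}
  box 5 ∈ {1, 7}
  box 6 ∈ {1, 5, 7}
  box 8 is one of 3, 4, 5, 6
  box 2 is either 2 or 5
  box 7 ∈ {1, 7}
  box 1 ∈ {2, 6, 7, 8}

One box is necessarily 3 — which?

box 3

The 8 variables together cover exactly {1, 2, 3, 4, 5, 6, 7, 8} — 8 values for 8 variables — and 4 appears only in box 8's list, so box 8 = 4.
The 2 variables box 5 and box 7 are confined to {1, 7}, which locks those values in; drop them from box 1, box 3, box 4, box 6.
box 6 must be 5 (only option left). Remove 5 from box 2.
That leaves box 2 = 2. Strike 2 from box 1, box 3.
So 3 goes to box 3.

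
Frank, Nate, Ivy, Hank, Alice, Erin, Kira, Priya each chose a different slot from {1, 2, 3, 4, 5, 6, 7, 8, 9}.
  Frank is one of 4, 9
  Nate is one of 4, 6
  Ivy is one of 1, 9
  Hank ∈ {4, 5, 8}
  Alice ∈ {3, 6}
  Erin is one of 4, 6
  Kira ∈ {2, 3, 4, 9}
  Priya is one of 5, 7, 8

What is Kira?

Nate and Erin share exactly the 2 values {4, 6}; by pigeonhole those values go to them, so strike 4, 6 from Frank, Hank, Alice, Kira.
Frank has just one choice, so Frank = 9. Eliminate 9 elsewhere: Ivy, Kira.
That leaves Ivy = 1.
Alice must be 3 (only option left). Eliminate 3 elsewhere: Kira.
So Kira = 2.

2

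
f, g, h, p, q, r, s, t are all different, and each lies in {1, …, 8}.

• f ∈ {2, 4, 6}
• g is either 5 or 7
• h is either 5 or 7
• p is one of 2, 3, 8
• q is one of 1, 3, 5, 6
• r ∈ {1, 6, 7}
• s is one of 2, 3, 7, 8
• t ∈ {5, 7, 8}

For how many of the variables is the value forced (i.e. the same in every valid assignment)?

Among the 8 variables, 4 fits only f (and all 8 values in {1, 2, 3, 4, 5, 6, 7, 8} must be used), so f = 4.
The 2 variables g and h are confined to {5, 7}, which locks those values in; drop them from q, r, s, t.
t has just one choice, so t = 8. Strike 8 from p, s.
The 2 variables p and s are confined to {2, 3}, which locks those values in; drop them from q.
Determined: f=4, t=8. The other variables each still have more than one consistent value. That makes 2.

2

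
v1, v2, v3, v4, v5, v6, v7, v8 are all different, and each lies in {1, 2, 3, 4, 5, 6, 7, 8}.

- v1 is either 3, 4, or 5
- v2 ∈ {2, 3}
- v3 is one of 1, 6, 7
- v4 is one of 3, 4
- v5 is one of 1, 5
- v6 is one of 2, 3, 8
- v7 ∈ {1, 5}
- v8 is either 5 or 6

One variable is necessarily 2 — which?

The 8 variables together cover exactly {1, 2, 3, 4, 5, 6, 7, 8} — 8 values for 8 variables — and 7 appears only in v3's list, so v3 = 7.
The 7 still-open variables together cover exactly {1, 2, 3, 4, 5, 6, 8} — 7 values for 7 variables — and 6 appears only in v8's list, so v8 = 6.
The 6 still-open variables together cover exactly {1, 2, 3, 4, 5, 8} — 6 values for 6 variables — and 8 appears only in v6's list, so v6 = 8.
Among the 5 still-open variables, 2 fits only v2 (and all 5 values in {1, 2, 3, 4, 5} must be used), so v2 = 2.

v2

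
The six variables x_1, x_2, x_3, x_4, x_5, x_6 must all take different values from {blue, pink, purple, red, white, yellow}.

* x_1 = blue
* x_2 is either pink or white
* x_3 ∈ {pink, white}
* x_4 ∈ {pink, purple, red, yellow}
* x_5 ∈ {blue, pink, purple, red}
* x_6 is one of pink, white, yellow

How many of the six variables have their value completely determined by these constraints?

2

x_1 must be blue (only option left). So x_5 can't be blue.
The 2 variables x_2 and x_3 are confined to {pink, white}, which locks those values in; drop them from x_4, x_5, x_6.
That leaves x_6 = yellow. So x_4 can't be yellow.
Determined: x_1=blue, x_6=yellow. The other variables each still have more than one consistent value. That makes 2.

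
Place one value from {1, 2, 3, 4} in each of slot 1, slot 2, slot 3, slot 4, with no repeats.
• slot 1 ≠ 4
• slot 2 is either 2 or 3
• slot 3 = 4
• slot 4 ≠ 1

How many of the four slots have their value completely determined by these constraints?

slot 3's domain is down to {4}, so slot 3 = 4. Eliminate 4 elsewhere: slot 4.
Among the 3 still-open variables, 1 fits only slot 1 (and all 3 values in {1, 2, 3} must be used), so slot 1 = 1.
Determined: slot 1=1, slot 3=4. The other slots each still have more than one consistent value. That makes 2.

2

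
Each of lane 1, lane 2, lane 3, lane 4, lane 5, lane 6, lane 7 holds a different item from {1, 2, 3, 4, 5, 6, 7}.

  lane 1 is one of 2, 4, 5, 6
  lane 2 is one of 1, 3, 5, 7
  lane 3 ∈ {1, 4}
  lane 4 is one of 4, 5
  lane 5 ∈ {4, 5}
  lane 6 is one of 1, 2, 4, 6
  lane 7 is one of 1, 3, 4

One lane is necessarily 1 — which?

lane 3

The 7 variables draw from only 7 values {1, 2, 3, 4, 5, 6, 7}, so each is used; only lane 2 can be 7, hence lane 2 = 7.
The 6 still-open variables draw from only 6 values {1, 2, 3, 4, 5, 6}, so each is used; only lane 7 can be 3, hence lane 7 = 3.
lane 4 and lane 5 between them cover only {4, 5} — a naked pair. Remove those values from lane 1, lane 3, lane 6.
So 1 goes to lane 3.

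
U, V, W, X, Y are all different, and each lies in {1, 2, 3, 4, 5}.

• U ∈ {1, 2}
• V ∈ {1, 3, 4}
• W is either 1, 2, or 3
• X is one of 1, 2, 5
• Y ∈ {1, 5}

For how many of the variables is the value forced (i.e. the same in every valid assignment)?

2

Among the 5 variables, 4 fits only V (and all 5 values in {1, 2, 3, 4, 5} must be used), so V = 4.
The 4 still-open variables together cover exactly {1, 2, 3, 5} — 4 values for 4 variables — and 3 appears only in W's list, so W = 3.
Determined: V=4, W=3. The other variables each still have more than one consistent value. That makes 2.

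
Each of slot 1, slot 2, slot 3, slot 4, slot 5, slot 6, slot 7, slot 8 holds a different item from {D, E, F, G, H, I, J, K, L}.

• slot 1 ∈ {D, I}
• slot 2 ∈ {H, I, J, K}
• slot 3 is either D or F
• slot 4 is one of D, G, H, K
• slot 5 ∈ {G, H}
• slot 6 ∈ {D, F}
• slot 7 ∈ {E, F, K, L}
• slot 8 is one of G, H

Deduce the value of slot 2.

The 2 variables slot 3 and slot 6 are confined to {D, F}, which locks those values in; drop them from slot 1, slot 4, slot 7.
slot 1 must be I (only option left). Remove I from slot 2.
slot 5 and slot 8 between them cover only {G, H} — a naked pair. Remove those values from slot 2, slot 4.
slot 4's domain is down to {K}, so slot 4 = K. Remove K from slot 2, slot 7.
So slot 2 = J.

J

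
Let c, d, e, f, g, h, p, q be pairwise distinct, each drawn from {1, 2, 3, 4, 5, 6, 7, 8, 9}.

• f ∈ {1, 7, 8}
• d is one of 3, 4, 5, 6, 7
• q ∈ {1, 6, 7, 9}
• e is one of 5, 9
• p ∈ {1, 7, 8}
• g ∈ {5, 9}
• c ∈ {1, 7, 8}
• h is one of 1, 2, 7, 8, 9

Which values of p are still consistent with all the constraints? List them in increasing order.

e and g share exactly the 2 values {5, 9}; by pigeonhole those values go to them, so strike 5, 9 from d, h, q.
The 3 variables c, f, p are confined to {1, 7, 8}, which locks those values in; drop them from d, h, q.
h must be 2 (only option left).
q must be 6 (only option left). So d can't be 6.
No further eliminations apply; p can still be any of 1, 7, 8.

1, 7, 8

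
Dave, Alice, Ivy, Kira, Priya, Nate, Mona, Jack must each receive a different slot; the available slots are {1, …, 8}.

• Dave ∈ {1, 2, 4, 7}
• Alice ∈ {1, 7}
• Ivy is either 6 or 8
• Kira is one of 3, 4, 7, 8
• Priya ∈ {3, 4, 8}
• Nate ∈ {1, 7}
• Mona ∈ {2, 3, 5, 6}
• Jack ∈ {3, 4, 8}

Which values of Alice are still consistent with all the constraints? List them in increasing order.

The 8 variables draw from only 8 values {1, 2, 3, 4, 5, 6, 7, 8}, so each is used; only Mona can be 5, hence Mona = 5.
The 7 still-open variables together cover exactly {1, 2, 3, 4, 6, 7, 8} — 7 values for 7 variables — and 2 appears only in Dave's list, so Dave = 2.
The 6 still-open variables together cover exactly {1, 3, 4, 6, 7, 8} — 6 values for 6 variables — and 6 appears only in Ivy's list, so Ivy = 6.
The 2 variables Alice and Nate are confined to {1, 7}, which locks those values in; drop them from Kira.
No further eliminations apply; Alice can still be any of 1, 7.

1, 7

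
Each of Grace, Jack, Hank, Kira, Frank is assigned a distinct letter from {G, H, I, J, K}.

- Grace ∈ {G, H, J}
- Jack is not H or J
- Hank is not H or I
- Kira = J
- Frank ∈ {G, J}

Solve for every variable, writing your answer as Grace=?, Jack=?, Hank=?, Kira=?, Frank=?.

Kira has just one choice, so Kira = J. Strike J from Grace, Hank, Frank.
Frank has just one choice, so Frank = G. Eliminate G elsewhere: Grace, Jack, Hank.
Grace has just one choice, so Grace = H.
Hank must be K (only option left). Strike K from Jack.
Jack has just one choice, so Jack = I.

Grace=H, Jack=I, Hank=K, Kira=J, Frank=G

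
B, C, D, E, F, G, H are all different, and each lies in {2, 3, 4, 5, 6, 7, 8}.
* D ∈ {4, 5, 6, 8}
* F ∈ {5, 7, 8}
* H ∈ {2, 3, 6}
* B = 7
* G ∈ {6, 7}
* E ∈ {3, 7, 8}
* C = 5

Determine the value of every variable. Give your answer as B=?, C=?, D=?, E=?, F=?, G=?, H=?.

B must be 7 (only option left). Strike 7 from E, F, G.
C's domain is down to {5}, so C = 5. Eliminate 5 elsewhere: D, F.
That leaves F = 8. Remove 8 from D, E.
G has just one choice, so G = 6. Eliminate 6 elsewhere: D, H.
That leaves D = 4.
E must be 3 (only option left). So H can't be 3.
H's domain is down to {2}, so H = 2.

B=7, C=5, D=4, E=3, F=8, G=6, H=2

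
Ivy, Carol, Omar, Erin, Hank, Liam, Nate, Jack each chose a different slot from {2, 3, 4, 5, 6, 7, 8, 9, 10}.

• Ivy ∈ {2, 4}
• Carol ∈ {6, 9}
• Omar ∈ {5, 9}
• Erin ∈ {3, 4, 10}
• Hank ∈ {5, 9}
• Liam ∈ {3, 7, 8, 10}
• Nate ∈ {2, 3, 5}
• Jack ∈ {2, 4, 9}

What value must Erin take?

Omar and Hank share exactly the 2 values {5, 9}; by pigeonhole those values go to them, so strike 5, 9 from Carol, Nate, Jack.
Carol has just one choice, so Carol = 6.
The 2 variables Ivy and Jack are confined to {2, 4}, which locks those values in; drop them from Erin, Nate.
Nate must be 3 (only option left). So Erin, Liam can't be 3.
So Erin = 10.

10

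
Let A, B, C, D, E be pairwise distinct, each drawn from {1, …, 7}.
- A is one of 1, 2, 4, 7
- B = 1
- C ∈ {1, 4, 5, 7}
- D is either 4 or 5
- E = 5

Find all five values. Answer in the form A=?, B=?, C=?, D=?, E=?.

A=2, B=1, C=7, D=4, E=5

B's domain is down to {1}, so B = 1. So A, C can't be 1.
That leaves E = 5. Remove 5 from C, D.
D has just one choice, so D = 4. Strike 4 from A, C.
That leaves C = 7. Strike 7 from A.
A must be 2 (only option left).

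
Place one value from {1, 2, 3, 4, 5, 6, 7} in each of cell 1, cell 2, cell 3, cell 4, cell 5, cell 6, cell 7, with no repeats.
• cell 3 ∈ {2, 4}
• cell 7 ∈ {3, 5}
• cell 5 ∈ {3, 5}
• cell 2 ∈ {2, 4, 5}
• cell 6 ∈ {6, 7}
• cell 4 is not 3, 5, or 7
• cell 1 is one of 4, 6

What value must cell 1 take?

6

Among the 7 variables, 1 fits only cell 4 (and all 7 values in {1, 2, 3, 4, 5, 6, 7} must be used), so cell 4 = 1.
The 6 still-open variables draw from only 6 values {2, 3, 4, 5, 6, 7}, so each is used; only cell 6 can be 7, hence cell 6 = 7.
The 5 still-open variables draw from only 5 values {2, 3, 4, 5, 6}, so each is used; only cell 1 can be 6, hence cell 1 = 6.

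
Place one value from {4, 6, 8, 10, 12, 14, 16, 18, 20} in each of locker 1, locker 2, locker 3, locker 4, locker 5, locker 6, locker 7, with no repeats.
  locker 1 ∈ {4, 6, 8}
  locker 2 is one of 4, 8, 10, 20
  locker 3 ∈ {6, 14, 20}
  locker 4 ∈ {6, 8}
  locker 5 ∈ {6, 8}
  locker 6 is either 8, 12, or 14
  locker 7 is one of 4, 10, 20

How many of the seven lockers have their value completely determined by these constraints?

The 7 variables draw from only 7 values {4, 6, 8, 10, 12, 14, 20}, so each is used; only locker 6 can be 12, hence locker 6 = 12.
The 6 still-open variables together cover exactly {4, 6, 8, 10, 14, 20} — 6 values for 6 variables — and 14 appears only in locker 3's list, so locker 3 = 14.
The 2 variables locker 4 and locker 5 are confined to {6, 8}, which locks those values in; drop them from locker 1, locker 2.
locker 1's domain is down to {4}, so locker 1 = 4. Strike 4 from locker 2, locker 7.
Determined: locker 1=4, locker 3=14, locker 6=12. The other lockers each still have more than one consistent value. That makes 3.

3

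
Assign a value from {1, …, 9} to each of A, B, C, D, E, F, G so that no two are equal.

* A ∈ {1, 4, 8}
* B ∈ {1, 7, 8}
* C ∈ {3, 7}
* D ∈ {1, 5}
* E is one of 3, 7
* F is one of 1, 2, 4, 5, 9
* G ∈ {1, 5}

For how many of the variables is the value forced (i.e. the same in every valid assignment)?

2

The 2 variables C and E are confined to {3, 7}, which locks those values in; drop them from B.
The 2 variables D and G are confined to {1, 5}, which locks those values in; drop them from A, B, F.
That leaves B = 8. Remove 8 from A.
A must be 4 (only option left). So F can't be 4.
Determined: A=4, B=8. The other variables each still have more than one consistent value. That makes 2.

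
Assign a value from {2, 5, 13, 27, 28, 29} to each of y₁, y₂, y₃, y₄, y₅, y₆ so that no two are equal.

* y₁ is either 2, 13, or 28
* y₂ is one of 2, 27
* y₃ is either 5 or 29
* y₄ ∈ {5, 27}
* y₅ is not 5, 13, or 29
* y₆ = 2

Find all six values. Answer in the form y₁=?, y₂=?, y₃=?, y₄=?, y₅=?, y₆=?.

y₆ must be 2 (only option left). Remove 2 from y₁, y₂, y₅.
y₂'s domain is down to {27}, so y₂ = 27. Eliminate 27 elsewhere: y₄, y₅.
y₄ must be 5 (only option left). So y₃ can't be 5.
y₅ must be 28 (only option left). Strike 28 from y₁.
y₁ has just one choice, so y₁ = 13.
That leaves y₃ = 29.

y₁=13, y₂=27, y₃=29, y₄=5, y₅=28, y₆=2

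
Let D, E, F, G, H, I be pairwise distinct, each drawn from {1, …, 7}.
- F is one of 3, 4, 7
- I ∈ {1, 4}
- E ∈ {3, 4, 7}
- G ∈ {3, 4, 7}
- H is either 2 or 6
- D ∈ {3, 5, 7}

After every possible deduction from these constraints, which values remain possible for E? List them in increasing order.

3, 4, 7

E, F, G share exactly the 3 values {3, 4, 7}; by pigeonhole those values go to them, so strike 3, 4, 7 from D, I.
D must be 5 (only option left).
I has just one choice, so I = 1.
No further eliminations apply; E can still be any of 3, 4, 7.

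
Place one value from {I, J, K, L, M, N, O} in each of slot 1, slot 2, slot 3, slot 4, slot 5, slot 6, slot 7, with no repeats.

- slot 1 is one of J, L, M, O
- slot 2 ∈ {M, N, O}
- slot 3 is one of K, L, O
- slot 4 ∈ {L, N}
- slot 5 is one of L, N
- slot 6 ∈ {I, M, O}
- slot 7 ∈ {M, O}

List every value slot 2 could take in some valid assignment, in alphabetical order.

The 7 variables draw from only 7 values {I, J, K, L, M, N, O}, so each is used; only slot 6 can be I, hence slot 6 = I.
The 6 still-open variables draw from only 6 values {J, K, L, M, N, O}, so each is used; only slot 1 can be J, hence slot 1 = J.
The 5 still-open variables together cover exactly {K, L, M, N, O} — 5 values for 5 variables — and K appears only in slot 3's list, so slot 3 = K.
slot 4 and slot 5 share exactly the 2 values {L, N}; by pigeonhole those values go to them, so strike L, N from slot 2.
No further eliminations apply; slot 2 can still be any of M, O.

M, O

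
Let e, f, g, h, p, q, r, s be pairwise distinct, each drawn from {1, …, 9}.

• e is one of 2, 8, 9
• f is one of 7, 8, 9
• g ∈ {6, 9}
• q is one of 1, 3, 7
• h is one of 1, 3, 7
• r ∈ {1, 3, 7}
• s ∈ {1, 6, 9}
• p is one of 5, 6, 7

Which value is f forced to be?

8

Among the 8 variables, 2 fits only e (and all 8 values in {1, 2, 3, 5, 6, 7, 8, 9} must be used), so e = 2.
Among the 7 still-open variables, 5 fits only p (and all 7 values in {1, 3, 5, 6, 7, 8, 9} must be used), so p = 5.
The 6 still-open variables together cover exactly {1, 3, 6, 7, 8, 9} — 6 values for 6 variables — and 8 appears only in f's list, so f = 8.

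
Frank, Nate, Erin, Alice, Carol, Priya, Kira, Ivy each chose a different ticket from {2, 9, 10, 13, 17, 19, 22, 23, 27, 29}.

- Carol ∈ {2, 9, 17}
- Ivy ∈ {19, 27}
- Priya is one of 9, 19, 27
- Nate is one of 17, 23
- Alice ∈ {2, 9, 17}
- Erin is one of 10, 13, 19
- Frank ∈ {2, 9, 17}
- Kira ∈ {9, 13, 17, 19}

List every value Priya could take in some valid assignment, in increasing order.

19, 27

The 8 variables draw from only 8 values {2, 9, 10, 13, 17, 19, 23, 27}, so each is used; only Erin can be 10, hence Erin = 10.
The 7 still-open variables together cover exactly {2, 9, 13, 17, 19, 23, 27} — 7 values for 7 variables — and 13 appears only in Kira's list, so Kira = 13.
Among the 6 still-open variables, 23 fits only Nate (and all 6 values in {2, 9, 17, 19, 23, 27} must be used), so Nate = 23.
Frank, Alice, Carol share exactly the 3 values {2, 9, 17}; by pigeonhole those values go to them, so strike 2, 9, 17 from Priya.
No further eliminations apply; Priya can still be any of 19, 27.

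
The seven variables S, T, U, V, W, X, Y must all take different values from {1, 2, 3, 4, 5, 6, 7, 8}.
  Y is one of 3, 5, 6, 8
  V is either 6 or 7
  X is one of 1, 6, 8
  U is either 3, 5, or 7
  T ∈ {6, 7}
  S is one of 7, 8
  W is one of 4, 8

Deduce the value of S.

8

The 7 variables draw from only 7 values {1, 3, 4, 5, 6, 7, 8}, so each is used; only X can be 1, hence X = 1.
The 6 still-open variables draw from only 6 values {3, 4, 5, 6, 7, 8}, so each is used; only W can be 4, hence W = 4.
T and V share exactly the 2 values {6, 7}; by pigeonhole those values go to them, so strike 6, 7 from S, U, Y.
So S = 8.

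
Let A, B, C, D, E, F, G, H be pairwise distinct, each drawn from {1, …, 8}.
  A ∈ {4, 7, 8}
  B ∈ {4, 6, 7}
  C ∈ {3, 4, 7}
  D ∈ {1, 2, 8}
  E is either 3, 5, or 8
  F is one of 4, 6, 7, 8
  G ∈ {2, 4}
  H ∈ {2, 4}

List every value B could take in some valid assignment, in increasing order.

The 8 variables draw from only 8 values {1, 2, 3, 4, 5, 6, 7, 8}, so each is used; only D can be 1, hence D = 1.
The 7 still-open variables together cover exactly {2, 3, 4, 5, 6, 7, 8} — 7 values for 7 variables — and 5 appears only in E's list, so E = 5.
The 6 still-open variables together cover exactly {2, 3, 4, 6, 7, 8} — 6 values for 6 variables — and 3 appears only in C's list, so C = 3.
The 2 variables G and H are confined to {2, 4}, which locks those values in; drop them from A, B, F.
No further eliminations apply; B can still be any of 6, 7.

6, 7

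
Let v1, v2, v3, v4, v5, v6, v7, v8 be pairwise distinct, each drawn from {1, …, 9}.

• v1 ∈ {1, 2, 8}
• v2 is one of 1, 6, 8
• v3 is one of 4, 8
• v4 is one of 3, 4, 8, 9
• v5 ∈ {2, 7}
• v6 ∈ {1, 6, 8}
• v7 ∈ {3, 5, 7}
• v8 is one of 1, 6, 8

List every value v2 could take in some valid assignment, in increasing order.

The 3 variables v2, v6, v8 are confined to {1, 6, 8}, which locks those values in; drop them from v1, v3, v4.
That leaves v1 = 2. So v5 can't be 2.
That leaves v3 = 4. So v4 can't be 4.
v5 must be 7 (only option left). Strike 7 from v7.
No further eliminations apply; v2 can still be any of 1, 6, 8.

1, 6, 8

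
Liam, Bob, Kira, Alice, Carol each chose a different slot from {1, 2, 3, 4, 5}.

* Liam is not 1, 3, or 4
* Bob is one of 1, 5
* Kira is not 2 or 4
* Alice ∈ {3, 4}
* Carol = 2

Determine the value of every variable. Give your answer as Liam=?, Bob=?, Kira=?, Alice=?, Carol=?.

Carol must be 2 (only option left). Eliminate 2 elsewhere: Liam.
Liam must be 5 (only option left). So Bob, Kira can't be 5.
Bob has just one choice, so Bob = 1. Strike 1 from Kira.
That leaves Kira = 3. Strike 3 from Alice.
Alice's domain is down to {4}, so Alice = 4.

Liam=5, Bob=1, Kira=3, Alice=4, Carol=2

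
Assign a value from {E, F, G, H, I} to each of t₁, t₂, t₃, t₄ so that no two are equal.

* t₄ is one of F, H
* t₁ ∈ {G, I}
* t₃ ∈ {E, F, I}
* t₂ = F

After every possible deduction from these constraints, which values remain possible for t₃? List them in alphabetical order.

t₂ has just one choice, so t₂ = F. Remove F from t₃, t₄.
t₄'s domain is down to {H}, so t₄ = H.
No further eliminations apply; t₃ can still be any of E, I.

E, I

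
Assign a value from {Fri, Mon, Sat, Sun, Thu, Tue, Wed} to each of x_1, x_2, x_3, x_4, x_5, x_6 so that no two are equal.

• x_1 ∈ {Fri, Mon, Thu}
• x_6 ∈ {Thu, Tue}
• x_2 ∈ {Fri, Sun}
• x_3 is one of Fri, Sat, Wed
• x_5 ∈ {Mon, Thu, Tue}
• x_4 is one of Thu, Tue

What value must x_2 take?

x_4 and x_6 between them cover only {Thu, Tue} — a naked pair. Remove those values from x_1, x_5.
x_5 must be Mon (only option left). Remove Mon from x_1.
x_1 has just one choice, so x_1 = Fri. Remove Fri from x_2, x_3.
So x_2 = Sun.

Sun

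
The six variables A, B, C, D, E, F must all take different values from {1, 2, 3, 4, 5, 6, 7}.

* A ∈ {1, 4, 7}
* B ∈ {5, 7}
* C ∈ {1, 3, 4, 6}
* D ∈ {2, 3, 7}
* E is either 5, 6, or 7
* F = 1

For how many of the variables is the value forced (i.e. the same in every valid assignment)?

1

F must be 1 (only option left). Eliminate 1 elsewhere: A, C.
Determined: F=1. The other variables each still have more than one consistent value. That makes 1.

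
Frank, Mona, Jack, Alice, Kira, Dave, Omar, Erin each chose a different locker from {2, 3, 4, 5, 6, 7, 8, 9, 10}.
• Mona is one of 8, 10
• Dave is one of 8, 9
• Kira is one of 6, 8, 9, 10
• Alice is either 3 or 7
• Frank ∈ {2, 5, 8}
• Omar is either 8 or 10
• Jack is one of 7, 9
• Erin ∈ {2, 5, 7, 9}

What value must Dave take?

9

The 8 variables together cover exactly {2, 3, 5, 6, 7, 8, 9, 10} — 8 values for 8 variables — and 3 appears only in Alice's list, so Alice = 3.
Among the 7 still-open variables, 6 fits only Kira (and all 7 values in {2, 5, 6, 7, 8, 9, 10} must be used), so Kira = 6.
Mona and Omar between them cover only {8, 10} — a naked pair. Remove those values from Frank, Dave.
So Dave = 9.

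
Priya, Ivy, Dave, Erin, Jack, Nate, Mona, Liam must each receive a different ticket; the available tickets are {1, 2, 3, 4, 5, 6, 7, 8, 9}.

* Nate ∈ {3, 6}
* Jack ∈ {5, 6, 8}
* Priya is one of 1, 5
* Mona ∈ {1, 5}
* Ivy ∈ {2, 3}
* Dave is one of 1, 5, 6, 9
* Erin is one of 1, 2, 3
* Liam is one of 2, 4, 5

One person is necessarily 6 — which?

The 8 variables together cover exactly {1, 2, 3, 4, 5, 6, 8, 9} — 8 values for 8 variables — and 4 appears only in Liam's list, so Liam = 4.
The 7 still-open variables draw from only 7 values {1, 2, 3, 5, 6, 8, 9}, so each is used; only Jack can be 8, hence Jack = 8.
Among the 6 still-open variables, 9 fits only Dave (and all 6 values in {1, 2, 3, 5, 6, 9} must be used), so Dave = 9.
The 5 still-open variables draw from only 5 values {1, 2, 3, 5, 6}, so each is used; only Nate can be 6, hence Nate = 6.

Nate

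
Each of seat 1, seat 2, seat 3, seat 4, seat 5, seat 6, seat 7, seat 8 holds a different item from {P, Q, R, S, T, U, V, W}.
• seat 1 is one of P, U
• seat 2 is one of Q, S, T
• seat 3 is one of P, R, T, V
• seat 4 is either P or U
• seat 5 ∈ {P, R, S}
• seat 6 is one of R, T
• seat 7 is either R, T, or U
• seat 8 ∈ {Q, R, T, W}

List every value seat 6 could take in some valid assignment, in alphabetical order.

R, T

The 8 variables together cover exactly {P, Q, R, S, T, U, V, W} — 8 values for 8 variables — and V appears only in seat 3's list, so seat 3 = V.
The 7 still-open variables together cover exactly {P, Q, R, S, T, U, W} — 7 values for 7 variables — and W appears only in seat 8's list, so seat 8 = W.
The 6 still-open variables draw from only 6 values {P, Q, R, S, T, U}, so each is used; only seat 2 can be Q, hence seat 2 = Q.
The 5 still-open variables together cover exactly {P, R, S, T, U} — 5 values for 5 variables — and S appears only in seat 5's list, so seat 5 = S.
The 2 variables seat 1 and seat 4 are confined to {P, U}, which locks those values in; drop them from seat 7.
No further eliminations apply; seat 6 can still be any of R, T.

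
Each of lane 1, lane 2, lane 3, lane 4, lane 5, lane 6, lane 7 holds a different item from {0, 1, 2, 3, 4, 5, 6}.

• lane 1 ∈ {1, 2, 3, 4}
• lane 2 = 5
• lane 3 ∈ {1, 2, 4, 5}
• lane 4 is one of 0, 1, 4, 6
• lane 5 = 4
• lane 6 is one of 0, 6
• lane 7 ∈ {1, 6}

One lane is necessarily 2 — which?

lane 2 must be 5 (only option left). Strike 5 from lane 3.
lane 5 must be 4 (only option left). Eliminate 4 elsewhere: lane 1, lane 3, lane 4.
Among the 5 still-open variables, 3 fits only lane 1 (and all 5 values in {0, 1, 2, 3, 6} must be used), so lane 1 = 3.
Among the 4 still-open variables, 2 fits only lane 3 (and all 4 values in {0, 1, 2, 6} must be used), so lane 3 = 2.

lane 3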